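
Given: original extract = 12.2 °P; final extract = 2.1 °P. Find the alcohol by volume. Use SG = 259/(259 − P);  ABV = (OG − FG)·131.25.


OG = 259/(259 − 12.2) = 1.0494
FG = 259/(259 − 2.1) = 1.0082
ABV = (1.0494 − 1.0082)·131.25

5.4152 % ABV


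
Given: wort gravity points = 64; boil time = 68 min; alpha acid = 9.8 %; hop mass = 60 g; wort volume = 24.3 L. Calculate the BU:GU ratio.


U = 1.65·0.000125^(GP/1000)·(1−e^(−0.04t))/4.15;  IBU = (α/100)·m·U·1000/V;  BU:GU = IBU/GP
U = 1.65·0.000125^(64/1000)·(1−e^(−0.04·68))/4.15 = 0.2090
IBU = (9.8/100)·60·0.2090·1000/24.3 = 50.5608
BU:GU = 50.5608/64

0.7900


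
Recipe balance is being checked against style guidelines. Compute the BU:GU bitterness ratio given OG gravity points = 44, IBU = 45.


BU:GU = IBU / OG_points
BU:GU = 45 / 44

1.0227


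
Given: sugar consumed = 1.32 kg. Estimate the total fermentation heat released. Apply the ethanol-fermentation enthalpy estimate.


Q = m_sugar · 590 kJ/kg
Q = 1.32 · 590

778.8000 kJ


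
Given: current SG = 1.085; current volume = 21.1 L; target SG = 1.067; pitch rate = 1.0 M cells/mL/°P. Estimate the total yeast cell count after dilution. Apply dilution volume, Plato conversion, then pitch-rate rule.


V_w = V·((SG_c−1)/(SG_t−1)−1);  °P = 259 − 259/SG_t;  cells = rate·(V+V_w)·°P
V_w = 21.1·((1.085−1)/(1.067−1)−1) = 5.6687
V_final = 21.1 + 5.6687 = 26.7687
°P = 259 − 259/1.067 = 16.2634
cells = 1.0·26.7687·16.2634

435.3482 billion cells


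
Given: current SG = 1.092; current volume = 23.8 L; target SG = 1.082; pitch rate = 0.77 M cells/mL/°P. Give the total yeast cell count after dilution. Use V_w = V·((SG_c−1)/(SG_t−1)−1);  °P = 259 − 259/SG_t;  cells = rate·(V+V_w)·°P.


V_w = 23.8·((1.092−1)/(1.082−1)−1) = 2.9024
V_final = 23.8 + 2.9024 = 26.7024
°P = 259 − 259/1.082 = 19.6285
cells = 0.77·26.7024·19.6285

403.5785 billion cells


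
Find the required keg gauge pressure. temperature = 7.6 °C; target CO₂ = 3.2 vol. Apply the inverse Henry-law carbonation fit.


psi = vols/(0.01821 + 0.09011·e^(−0.04·T)) − 14.695
psi = 3.2/(0.01821 + 0.09011·e^(−0.04·7.6)) − 14.695

23.0860 psi


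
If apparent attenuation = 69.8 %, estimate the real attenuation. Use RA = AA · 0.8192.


RA = 69.8 · 0.8192

57.1802 %


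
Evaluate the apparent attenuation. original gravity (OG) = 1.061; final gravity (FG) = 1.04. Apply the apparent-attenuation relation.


AA = (OG − FG)/(OG − 1) · 100
AA = (1.061 − 1.04)/(1.061 − 1) · 100

34.4262 %


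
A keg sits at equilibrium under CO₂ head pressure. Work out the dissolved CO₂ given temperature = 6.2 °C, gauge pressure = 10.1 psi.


vols = (P + 14.695)·(0.01821 + 0.09011·e^(−0.04·T))
vols = (10.1 + 14.695)·(0.01821 + 0.09011·e^(−0.04·6.2))

2.1951 volumes


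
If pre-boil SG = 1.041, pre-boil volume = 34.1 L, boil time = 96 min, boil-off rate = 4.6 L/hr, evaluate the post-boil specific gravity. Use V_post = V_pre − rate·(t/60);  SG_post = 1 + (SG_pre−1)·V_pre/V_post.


V_post = 34.1 − 4.6·(96/60) = 26.7400
SG_post = 1 + (1.041 − 1)·34.1/26.7400

1.0523


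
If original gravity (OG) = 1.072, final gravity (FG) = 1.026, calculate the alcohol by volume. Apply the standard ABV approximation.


ABV = (OG − FG) · 131.25
ABV = (1.072 − 1.026) · 131.25

6.0375 % ABV


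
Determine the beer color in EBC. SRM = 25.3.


EBC = SRM · 1.97
EBC = 25.3 · 1.97

49.8410 EBC


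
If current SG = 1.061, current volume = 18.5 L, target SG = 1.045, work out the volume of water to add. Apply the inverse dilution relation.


V_water = V·((SG_curr − 1)/(SG_target − 1) − 1)
V_water = 18.5·((1.061 − 1)/(1.045 − 1) − 1)

6.5778 L


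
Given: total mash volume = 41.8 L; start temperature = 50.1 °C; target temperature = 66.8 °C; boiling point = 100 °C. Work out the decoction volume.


V_dec = V_total·(T_target − T_start)/(T_boil − T_start)
V_dec = 41.8·(66.8 − 50.1)/(100 − 50.1)

13.9892 L


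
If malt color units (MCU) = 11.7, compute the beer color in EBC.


SRM = 1.4922·MCU^0.6859;  EBC = SRM·1.97
SRM = 1.4922·11.7^0.6859 = 8.0630
EBC = 8.0630·1.97

15.8841 EBC


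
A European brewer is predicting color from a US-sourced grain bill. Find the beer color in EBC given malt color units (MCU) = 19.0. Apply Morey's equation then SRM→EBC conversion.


SRM = 1.4922·MCU^0.6859;  EBC = SRM·1.97
SRM = 1.4922·19.0^0.6859 = 11.2441
EBC = 11.2441·1.97

22.1508 EBC


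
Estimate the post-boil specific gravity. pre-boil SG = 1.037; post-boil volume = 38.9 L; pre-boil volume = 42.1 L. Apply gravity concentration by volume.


SG_post = 1 + (SG_pre − 1)·V_pre/V_post
pts_pre = (1.037 − 1)·1000 = 37.0000
pts_post = 37.0000·42.1/38.9 = 40.0437
SG_post = 1 + 40.0437/1000

1.0400


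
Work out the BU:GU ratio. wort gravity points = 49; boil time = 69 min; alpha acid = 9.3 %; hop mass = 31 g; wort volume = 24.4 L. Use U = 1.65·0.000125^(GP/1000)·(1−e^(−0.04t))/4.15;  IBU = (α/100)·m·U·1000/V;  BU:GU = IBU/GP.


U = 1.65·0.000125^(49/1000)·(1−e^(−0.04·69))/4.15 = 0.2398
IBU = (9.3/100)·31·0.2398·1000/24.4 = 28.3298
BU:GU = 28.3298/49

0.5782


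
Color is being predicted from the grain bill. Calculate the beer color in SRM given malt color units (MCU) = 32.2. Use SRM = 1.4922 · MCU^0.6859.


SRM = 1.4922 · 32.2^0.6859

16.1460 SRM


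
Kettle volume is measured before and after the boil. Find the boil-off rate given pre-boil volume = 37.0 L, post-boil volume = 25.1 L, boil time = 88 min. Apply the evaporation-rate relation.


rate = (V_pre − V_post) / (t_min/60)
rate = (37.0 − 25.1) / (88/60)

8.1136 L/hr


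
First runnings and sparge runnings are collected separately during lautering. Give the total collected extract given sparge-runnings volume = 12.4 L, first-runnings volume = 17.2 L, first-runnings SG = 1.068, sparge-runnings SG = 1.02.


total = Σ (SG_i − 1)·1000·V_i
first = (1.068 − 1)·1000·17.2 = 1169.6000
sparge = (1.02 − 1)·1000·12.4 = 248.0000
total = 1169.6000 + 248.0000

1417.6000 gravity·L


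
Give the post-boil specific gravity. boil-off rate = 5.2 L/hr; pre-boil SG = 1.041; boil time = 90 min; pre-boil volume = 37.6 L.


V_post = V_pre − rate·(t/60);  SG_post = 1 + (SG_pre−1)·V_pre/V_post
V_post = 37.6 − 5.2·(90/60) = 29.8000
SG_post = 1 + (1.041 − 1)·37.6/29.8000

1.0517


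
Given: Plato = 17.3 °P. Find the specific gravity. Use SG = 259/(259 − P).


SG = 259/(259 − 17.3)

1.0716


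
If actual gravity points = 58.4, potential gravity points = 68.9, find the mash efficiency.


efficiency = actual / potential × 100
efficiency = 58.4 / 68.9 × 100

84.7605 %


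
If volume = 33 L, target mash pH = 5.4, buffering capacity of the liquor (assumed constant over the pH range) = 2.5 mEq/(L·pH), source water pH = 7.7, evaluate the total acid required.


acid = buffering capacity · (pH_source − pH_target) · V
acid = 2.5 · (7.7 − 5.4) · 33

189.7500 mEq


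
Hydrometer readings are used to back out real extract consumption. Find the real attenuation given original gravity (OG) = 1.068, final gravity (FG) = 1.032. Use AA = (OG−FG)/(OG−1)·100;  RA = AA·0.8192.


AA = (1.068 − 1.032)/(1.068 − 1)·100 = 52.9412
RA = 52.9412·0.8192

43.3694 %


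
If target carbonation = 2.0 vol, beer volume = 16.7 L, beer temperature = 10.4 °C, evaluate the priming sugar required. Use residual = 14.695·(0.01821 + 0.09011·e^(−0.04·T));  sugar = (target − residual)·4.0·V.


residual = 14.695·(0.01821 + 0.09011·e^(−0.04·10.4)) = 1.1411
sugar = (2.0 − 1.1411)·4.0·16.7

57.3730 g


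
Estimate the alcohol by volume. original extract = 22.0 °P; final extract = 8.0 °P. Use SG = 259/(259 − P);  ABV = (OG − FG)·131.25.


OG = 259/(259 − 22.0) = 1.0928
FG = 259/(259 − 8.0) = 1.0319
ABV = (1.0928 − 1.0319)·131.25

8.0003 % ABV


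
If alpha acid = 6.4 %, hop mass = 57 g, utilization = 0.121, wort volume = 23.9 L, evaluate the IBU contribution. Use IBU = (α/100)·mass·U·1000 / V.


IBU = (6.4/100)·57·0.121·1000 / 23.9

18.4690 IBU


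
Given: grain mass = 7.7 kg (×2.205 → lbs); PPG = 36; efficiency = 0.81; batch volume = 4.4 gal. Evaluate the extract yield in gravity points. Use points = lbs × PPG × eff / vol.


lbs = 7.7 × 2.205 = 16.9785
points = 16.9785 × 36 × 0.81 / 4.4

112.5212 points


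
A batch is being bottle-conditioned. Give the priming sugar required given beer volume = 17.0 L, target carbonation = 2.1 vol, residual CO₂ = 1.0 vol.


sugar = (target − residual)·4.0·V
sugar = (2.1 − 1.0)·4.0·17.0

74.8000 g


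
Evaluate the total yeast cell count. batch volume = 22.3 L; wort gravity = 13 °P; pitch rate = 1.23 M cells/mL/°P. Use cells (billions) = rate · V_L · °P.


cells = 1.23 · 22.3 · 13

356.5770 billion cells


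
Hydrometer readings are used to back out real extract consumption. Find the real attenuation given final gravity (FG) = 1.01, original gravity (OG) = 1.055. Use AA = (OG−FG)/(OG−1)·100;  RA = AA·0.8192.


AA = (1.055 − 1.01)/(1.055 − 1)·100 = 81.8182
RA = 81.8182·0.8192

67.0255 %


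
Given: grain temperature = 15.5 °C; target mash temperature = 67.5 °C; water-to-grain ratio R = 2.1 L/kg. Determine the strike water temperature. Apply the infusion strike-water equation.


T_strike = (0.41/R)·(T_mash − T_grain) + T_mash
T_strike = (0.41/2.1)·(67.5 − 15.5) + 67.5

77.6524 °C


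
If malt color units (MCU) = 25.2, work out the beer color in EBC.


SRM = 1.4922·MCU^0.6859;  EBC = SRM·1.97
SRM = 1.4922·25.2^0.6859 = 13.6473
EBC = 13.6473·1.97

26.8852 EBC


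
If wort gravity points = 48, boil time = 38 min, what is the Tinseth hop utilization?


U = 1.65·0.000125^(GP/1000) · (1 − e^(−0.04·t))/4.15
bigness = 1.65·0.000125^(48/1000) = 1.0719
boil_factor = (1 − e^(−0.04·38))/4.15 = 0.1883
U = 1.0719 · 0.1883

0.2018


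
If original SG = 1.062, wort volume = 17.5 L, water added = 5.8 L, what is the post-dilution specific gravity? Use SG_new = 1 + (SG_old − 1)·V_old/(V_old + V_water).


pts = (1.062 − 1)·1000·17.5/(17.5 + 5.8) = 46.5665
SG_new = 1 + 46.5665/1000

1.0466


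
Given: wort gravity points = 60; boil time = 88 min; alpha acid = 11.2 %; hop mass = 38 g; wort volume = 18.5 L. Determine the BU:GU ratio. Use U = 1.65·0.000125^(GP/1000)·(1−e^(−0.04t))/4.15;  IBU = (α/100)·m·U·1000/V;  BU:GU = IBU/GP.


U = 1.65·0.000125^(60/1000)·(1−e^(−0.04·88))/4.15 = 0.2250
IBU = (11.2/100)·38·0.2250·1000/18.5 = 51.7644
BU:GU = 51.7644/60

0.8627


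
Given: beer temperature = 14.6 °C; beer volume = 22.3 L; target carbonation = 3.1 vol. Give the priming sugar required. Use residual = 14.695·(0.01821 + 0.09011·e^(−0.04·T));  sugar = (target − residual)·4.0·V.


residual = 14.695·(0.01821 + 0.09011·e^(−0.04·14.6)) = 1.0060
sugar = (3.1 − 1.0060)·4.0·22.3

186.7817 g


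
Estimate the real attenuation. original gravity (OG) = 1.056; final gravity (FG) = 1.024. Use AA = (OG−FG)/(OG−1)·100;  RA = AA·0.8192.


AA = (1.056 − 1.024)/(1.056 − 1)·100 = 57.1429
RA = 57.1429·0.8192

46.8114 %


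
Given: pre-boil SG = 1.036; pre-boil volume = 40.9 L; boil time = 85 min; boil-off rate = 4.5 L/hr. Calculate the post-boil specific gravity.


V_post = V_pre − rate·(t/60);  SG_post = 1 + (SG_pre−1)·V_pre/V_post
V_post = 40.9 − 4.5·(85/60) = 34.5250
SG_post = 1 + (1.036 − 1)·40.9/34.5250

1.0426


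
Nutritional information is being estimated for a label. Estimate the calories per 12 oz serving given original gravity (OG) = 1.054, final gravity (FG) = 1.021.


ABW = (OG−FG)·131.25·0.79/FG;  °P = 259 − 259/SG (for OG→OE and FG→AE);  RE = 0.1808·OE + 0.8192·AE;  Cal = (6.9·ABW + 4·(RE−0.1))·FG·3.55
ABW = (1.054 − 1.021)·131.25·0.79/1.021 = 3.3513
OE = 259 − 259/1.054 = 13.2694 °P
AE = 259 − 259/1.021 = 5.3271 °P
RE = 0.1808·13.2694 + 0.8192·5.3271 = 6.7631 °P
Cal = (6.9·3.3513 + 4·(6.7631−0.1))·1.021·3.55

180.4172 kcal


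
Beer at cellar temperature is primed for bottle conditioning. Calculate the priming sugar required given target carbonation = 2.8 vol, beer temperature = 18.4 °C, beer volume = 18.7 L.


residual = 14.695·(0.01821 + 0.09011·e^(−0.04·T));  sugar = (target − residual)·4.0·V
residual = 14.695·(0.01821 + 0.09011·e^(−0.04·18.4)) = 0.9019
sugar = (2.8 − 0.9019)·4.0·18.7

141.9774 g


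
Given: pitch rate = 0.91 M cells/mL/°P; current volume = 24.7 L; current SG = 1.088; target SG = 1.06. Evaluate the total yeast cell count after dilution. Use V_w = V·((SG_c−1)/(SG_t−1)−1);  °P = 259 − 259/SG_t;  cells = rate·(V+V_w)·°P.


V_w = 24.7·((1.088−1)/(1.06−1)−1) = 11.5267
V_final = 24.7 + 11.5267 = 36.2267
°P = 259 − 259/1.06 = 14.6604
cells = 0.91·36.2267·14.6604

483.2979 billion cells


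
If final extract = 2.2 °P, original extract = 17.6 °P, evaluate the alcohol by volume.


SG = 259/(259 − P);  ABV = (OG − FG)·131.25
OG = 259/(259 − 17.6) = 1.0729
FG = 259/(259 − 2.2) = 1.0086
ABV = (1.0729 − 1.0086)·131.25

8.4448 % ABV


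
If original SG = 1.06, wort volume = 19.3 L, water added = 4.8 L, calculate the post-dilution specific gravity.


SG_new = 1 + (SG_old − 1)·V_old/(V_old + V_water)
pts = (1.06 − 1)·1000·19.3/(19.3 + 4.8) = 48.0498
SG_new = 1 + 48.0498/1000

1.0480


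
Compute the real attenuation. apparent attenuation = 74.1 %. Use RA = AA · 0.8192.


RA = 74.1 · 0.8192

60.7027 %


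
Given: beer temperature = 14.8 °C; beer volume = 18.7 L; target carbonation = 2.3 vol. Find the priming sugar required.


residual = 14.695·(0.01821 + 0.09011·e^(−0.04·T));  sugar = (target − residual)·4.0·V
residual = 14.695·(0.01821 + 0.09011·e^(−0.04·14.8)) = 1.0002
sugar = (2.3 − 1.0002)·4.0·18.7

97.2287 g


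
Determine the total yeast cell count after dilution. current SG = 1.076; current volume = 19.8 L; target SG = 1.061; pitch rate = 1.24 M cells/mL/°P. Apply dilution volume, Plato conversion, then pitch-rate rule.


V_w = V·((SG_c−1)/(SG_t−1)−1);  °P = 259 − 259/SG_t;  cells = rate·(V+V_w)·°P
V_w = 19.8·((1.076−1)/(1.061−1)−1) = 4.8689
V_final = 19.8 + 4.8689 = 24.6689
°P = 259 − 259/1.061 = 14.8907
cells = 1.24·24.6689·14.8907

455.4963 billion cells


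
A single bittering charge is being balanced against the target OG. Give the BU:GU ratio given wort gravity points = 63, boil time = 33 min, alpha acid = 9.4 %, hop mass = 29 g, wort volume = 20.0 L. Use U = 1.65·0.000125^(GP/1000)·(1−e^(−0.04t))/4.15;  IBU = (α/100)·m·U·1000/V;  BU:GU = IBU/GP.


U = 1.65·0.000125^(63/1000)·(1−e^(−0.04·33))/4.15 = 0.1654
IBU = (9.4/100)·29·0.1654·1000/20.0 = 22.5456
BU:GU = 22.5456/63

0.3579


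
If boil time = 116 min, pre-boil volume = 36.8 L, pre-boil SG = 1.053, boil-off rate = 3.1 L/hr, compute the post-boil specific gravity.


V_post = V_pre − rate·(t/60);  SG_post = 1 + (SG_pre−1)·V_pre/V_post
V_post = 36.8 − 3.1·(116/60) = 30.8067
SG_post = 1 + (1.053 − 1)·36.8/30.8067

1.0633


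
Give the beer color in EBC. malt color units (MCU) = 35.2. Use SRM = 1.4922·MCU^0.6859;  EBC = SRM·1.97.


SRM = 1.4922·35.2^0.6859 = 17.1633
EBC = 17.1633·1.97

33.8117 EBC


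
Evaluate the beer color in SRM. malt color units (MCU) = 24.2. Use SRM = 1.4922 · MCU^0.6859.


SRM = 1.4922 · 24.2^0.6859

13.2735 SRM


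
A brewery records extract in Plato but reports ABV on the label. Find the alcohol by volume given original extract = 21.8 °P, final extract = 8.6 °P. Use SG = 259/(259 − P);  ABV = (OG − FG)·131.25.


OG = 259/(259 − 21.8) = 1.0919
FG = 259/(259 − 8.6) = 1.0343
ABV = (1.0919 − 1.0343)·131.25

7.5548 % ABV


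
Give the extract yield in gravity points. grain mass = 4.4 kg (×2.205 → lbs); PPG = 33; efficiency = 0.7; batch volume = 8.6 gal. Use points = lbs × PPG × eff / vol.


lbs = 4.4 × 2.205 = 9.7020
points = 9.7020 × 33 × 0.7 / 8.6

26.0600 points


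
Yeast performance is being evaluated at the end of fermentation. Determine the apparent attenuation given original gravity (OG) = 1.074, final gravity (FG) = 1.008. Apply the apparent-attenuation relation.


AA = (OG − FG)/(OG − 1) · 100
AA = (1.074 − 1.008)/(1.074 − 1) · 100

89.1892 %


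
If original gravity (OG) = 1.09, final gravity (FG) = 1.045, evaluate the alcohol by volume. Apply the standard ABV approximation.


ABV = (OG − FG) · 131.25
ABV = (1.09 − 1.045) · 131.25

5.9063 % ABV


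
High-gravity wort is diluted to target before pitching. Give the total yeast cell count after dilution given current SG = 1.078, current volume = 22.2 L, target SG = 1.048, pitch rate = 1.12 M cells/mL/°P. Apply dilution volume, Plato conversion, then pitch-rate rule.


V_w = V·((SG_c−1)/(SG_t−1)−1);  °P = 259 − 259/SG_t;  cells = rate·(V+V_w)·°P
V_w = 22.2·((1.078−1)/(1.048−1)−1) = 13.8750
V_final = 22.2 + 13.8750 = 36.0750
°P = 259 − 259/1.048 = 11.8626
cells = 1.12·36.0750·11.8626

479.2963 billion cells


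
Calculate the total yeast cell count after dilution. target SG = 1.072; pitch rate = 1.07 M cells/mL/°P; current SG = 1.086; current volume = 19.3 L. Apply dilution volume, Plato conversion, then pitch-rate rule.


V_w = V·((SG_c−1)/(SG_t−1)−1);  °P = 259 − 259/SG_t;  cells = rate·(V+V_w)·°P
V_w = 19.3·((1.086−1)/(1.072−1)−1) = 3.7528
V_final = 19.3 + 3.7528 = 23.0528
°P = 259 − 259/1.072 = 17.3955
cells = 1.07·23.0528·17.3955

429.0862 billion cells


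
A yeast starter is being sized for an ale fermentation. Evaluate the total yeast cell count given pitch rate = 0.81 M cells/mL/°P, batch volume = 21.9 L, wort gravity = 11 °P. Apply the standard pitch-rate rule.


cells (billions) = rate · V_L · °P
cells = 0.81 · 21.9 · 11

195.1290 billion cells


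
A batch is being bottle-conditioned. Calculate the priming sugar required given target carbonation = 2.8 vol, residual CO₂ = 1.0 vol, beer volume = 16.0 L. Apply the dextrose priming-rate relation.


sugar = (target − residual)·4.0·V
sugar = (2.8 − 1.0)·4.0·16.0

115.2000 g


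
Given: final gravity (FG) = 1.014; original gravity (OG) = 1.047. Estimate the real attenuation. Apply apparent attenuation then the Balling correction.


AA = (OG−FG)/(OG−1)·100;  RA = AA·0.8192
AA = (1.047 − 1.014)/(1.047 − 1)·100 = 70.2128
RA = 70.2128·0.8192

57.5183 %


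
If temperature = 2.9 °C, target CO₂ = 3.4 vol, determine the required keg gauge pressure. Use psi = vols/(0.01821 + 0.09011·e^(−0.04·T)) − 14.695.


psi = 3.4/(0.01821 + 0.09011·e^(−0.04·2.9)) − 14.695

19.8400 psi


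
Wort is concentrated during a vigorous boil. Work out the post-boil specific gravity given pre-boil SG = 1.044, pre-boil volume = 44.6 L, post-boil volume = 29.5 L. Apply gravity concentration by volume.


SG_post = 1 + (SG_pre − 1)·V_pre/V_post
pts_pre = (1.044 − 1)·1000 = 44.0000
pts_post = 44.0000·44.6/29.5 = 66.5220
SG_post = 1 + 66.5220/1000

1.0665


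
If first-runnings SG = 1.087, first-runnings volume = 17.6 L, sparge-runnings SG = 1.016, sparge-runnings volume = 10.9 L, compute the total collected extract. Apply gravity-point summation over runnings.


total = Σ (SG_i − 1)·1000·V_i
first = (1.087 − 1)·1000·17.6 = 1531.2000
sparge = (1.016 − 1)·1000·10.9 = 174.4000
total = 1531.2000 + 174.4000

1705.6000 gravity·L


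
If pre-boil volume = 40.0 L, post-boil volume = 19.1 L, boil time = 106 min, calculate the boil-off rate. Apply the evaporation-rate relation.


rate = (V_pre − V_post) / (t_min/60)
rate = (40.0 − 19.1) / (106/60)

11.8302 L/hr


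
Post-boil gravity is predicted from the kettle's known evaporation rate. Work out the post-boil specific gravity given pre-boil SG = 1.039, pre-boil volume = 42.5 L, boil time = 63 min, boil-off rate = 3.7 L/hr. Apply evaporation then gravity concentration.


V_post = V_pre − rate·(t/60);  SG_post = 1 + (SG_pre−1)·V_pre/V_post
V_post = 42.5 − 3.7·(63/60) = 38.6150
SG_post = 1 + (1.039 − 1)·42.5/38.6150

1.0429


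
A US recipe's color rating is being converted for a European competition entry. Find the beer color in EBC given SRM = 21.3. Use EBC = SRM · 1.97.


EBC = 21.3 · 1.97

41.9610 EBC


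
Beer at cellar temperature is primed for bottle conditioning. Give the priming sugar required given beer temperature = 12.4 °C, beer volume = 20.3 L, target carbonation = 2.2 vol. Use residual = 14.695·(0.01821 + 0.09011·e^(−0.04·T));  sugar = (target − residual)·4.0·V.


residual = 14.695·(0.01821 + 0.09011·e^(−0.04·12.4)) = 1.0740
sugar = (2.2 − 1.0740)·4.0·20.3

91.4342 g


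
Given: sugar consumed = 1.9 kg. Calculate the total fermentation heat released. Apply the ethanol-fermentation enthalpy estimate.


Q = m_sugar · 590 kJ/kg
Q = 1.9 · 590

1121.0000 kJ


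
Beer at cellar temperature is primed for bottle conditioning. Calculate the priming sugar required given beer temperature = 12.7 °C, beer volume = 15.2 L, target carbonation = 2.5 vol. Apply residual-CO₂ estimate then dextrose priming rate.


residual = 14.695·(0.01821 + 0.09011·e^(−0.04·T));  sugar = (target − residual)·4.0·V
residual = 14.695·(0.01821 + 0.09011·e^(−0.04·12.7)) = 1.0643
sugar = (2.5 − 1.0643)·4.0·15.2

87.2879 g


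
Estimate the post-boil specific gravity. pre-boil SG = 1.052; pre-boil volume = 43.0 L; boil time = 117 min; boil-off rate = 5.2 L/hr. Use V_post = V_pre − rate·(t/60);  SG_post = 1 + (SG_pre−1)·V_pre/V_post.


V_post = 43.0 − 5.2·(117/60) = 32.8600
SG_post = 1 + (1.052 − 1)·43.0/32.8600

1.0680


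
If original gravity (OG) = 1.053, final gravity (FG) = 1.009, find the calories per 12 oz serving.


ABW = (OG−FG)·131.25·0.79/FG;  °P = 259 − 259/SG (for OG→OE and FG→AE);  RE = 0.1808·OE + 0.8192·AE;  Cal = (6.9·ABW + 4·(RE−0.1))·FG·3.55
ABW = (1.053 − 1.009)·131.25·0.79/1.009 = 4.5216
OE = 259 − 259/1.053 = 13.0361 °P
AE = 259 − 259/1.009 = 2.3102 °P
RE = 0.1808·13.0361 + 0.8192·2.3102 = 4.2494 °P
Cal = (6.9·4.5216 + 4·(4.2494−0.1))·1.009·3.55

171.2048 kcal


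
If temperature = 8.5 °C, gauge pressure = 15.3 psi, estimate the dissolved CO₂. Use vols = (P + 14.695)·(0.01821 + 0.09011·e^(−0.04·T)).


vols = (15.3 + 14.695)·(0.01821 + 0.09011·e^(−0.04·8.5))

2.4700 volumes


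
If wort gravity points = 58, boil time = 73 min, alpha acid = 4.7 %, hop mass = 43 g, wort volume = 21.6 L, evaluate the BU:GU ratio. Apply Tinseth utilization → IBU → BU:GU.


U = 1.65·0.000125^(GP/1000)·(1−e^(−0.04t))/4.15;  IBU = (α/100)·m·U·1000/V;  BU:GU = IBU/GP
U = 1.65·0.000125^(58/1000)·(1−e^(−0.04·73))/4.15 = 0.2233
IBU = (4.7/100)·43·0.2233·1000/21.6 = 20.8973
BU:GU = 20.8973/58

0.3603


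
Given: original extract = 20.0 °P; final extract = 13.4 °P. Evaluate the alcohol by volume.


SG = 259/(259 − P);  ABV = (OG − FG)·131.25
OG = 259/(259 − 20.0) = 1.0837
FG = 259/(259 − 13.4) = 1.0546
ABV = (1.0837 − 1.0546)·131.25

3.8222 % ABV


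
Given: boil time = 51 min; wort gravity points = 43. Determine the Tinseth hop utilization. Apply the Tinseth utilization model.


U = 1.65·0.000125^(GP/1000) · (1 − e^(−0.04·t))/4.15
bigness = 1.65·0.000125^(43/1000) = 1.1211
boil_factor = (1 − e^(−0.04·51))/4.15 = 0.2096
U = 1.1211 · 0.2096

0.2350


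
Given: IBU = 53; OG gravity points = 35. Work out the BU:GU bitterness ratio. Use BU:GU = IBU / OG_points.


BU:GU = 53 / 35

1.5143


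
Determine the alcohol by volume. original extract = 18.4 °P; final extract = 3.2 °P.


SG = 259/(259 − P);  ABV = (OG − FG)·131.25
OG = 259/(259 − 18.4) = 1.0765
FG = 259/(259 − 3.2) = 1.0125
ABV = (1.0765 − 1.0125)·131.25

8.3955 % ABV


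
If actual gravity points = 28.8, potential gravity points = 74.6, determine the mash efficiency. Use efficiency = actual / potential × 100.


efficiency = 28.8 / 74.6 × 100

38.6059 %


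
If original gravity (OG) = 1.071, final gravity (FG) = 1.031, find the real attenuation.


AA = (OG−FG)/(OG−1)·100;  RA = AA·0.8192
AA = (1.071 − 1.031)/(1.071 − 1)·100 = 56.3380
RA = 56.3380·0.8192

46.1521 %


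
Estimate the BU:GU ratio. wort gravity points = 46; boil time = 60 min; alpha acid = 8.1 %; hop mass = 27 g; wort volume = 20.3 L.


U = 1.65·0.000125^(GP/1000)·(1−e^(−0.04t))/4.15;  IBU = (α/100)·m·U·1000/V;  BU:GU = IBU/GP
U = 1.65·0.000125^(46/1000)·(1−e^(−0.04·60))/4.15 = 0.2391
IBU = (8.1/100)·27·0.2391·1000/20.3 = 25.7600
BU:GU = 25.7600/46

0.5600


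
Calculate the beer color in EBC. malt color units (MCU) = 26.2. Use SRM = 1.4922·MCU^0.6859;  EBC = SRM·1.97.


SRM = 1.4922·26.2^0.6859 = 14.0165
EBC = 14.0165·1.97

27.6125 EBC


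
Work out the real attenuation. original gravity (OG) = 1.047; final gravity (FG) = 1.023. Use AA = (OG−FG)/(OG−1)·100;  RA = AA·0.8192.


AA = (1.047 − 1.023)/(1.047 − 1)·100 = 51.0638
RA = 51.0638·0.8192

41.8315 %


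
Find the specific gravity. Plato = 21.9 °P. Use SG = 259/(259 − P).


SG = 259/(259 − 21.9)

1.0924


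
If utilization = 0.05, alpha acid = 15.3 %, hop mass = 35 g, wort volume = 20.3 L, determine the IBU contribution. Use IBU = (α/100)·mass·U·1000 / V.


IBU = (15.3/100)·35·0.05·1000 / 20.3

13.1897 IBU


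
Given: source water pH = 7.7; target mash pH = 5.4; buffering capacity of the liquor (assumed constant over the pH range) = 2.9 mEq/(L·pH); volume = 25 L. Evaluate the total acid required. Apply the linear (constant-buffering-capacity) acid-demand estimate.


acid = buffering capacity · (pH_source − pH_target) · V
acid = 2.9 · (7.7 − 5.4) · 25

166.7500 mEq


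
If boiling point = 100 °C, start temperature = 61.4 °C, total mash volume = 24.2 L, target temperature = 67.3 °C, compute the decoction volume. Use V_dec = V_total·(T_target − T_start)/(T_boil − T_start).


V_dec = 24.2·(67.3 − 61.4)/(100 − 61.4)

3.6990 L


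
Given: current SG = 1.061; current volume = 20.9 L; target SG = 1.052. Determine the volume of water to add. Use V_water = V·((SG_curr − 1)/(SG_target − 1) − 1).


V_water = 20.9·((1.061 − 1)/(1.052 − 1) − 1)

3.6173 L


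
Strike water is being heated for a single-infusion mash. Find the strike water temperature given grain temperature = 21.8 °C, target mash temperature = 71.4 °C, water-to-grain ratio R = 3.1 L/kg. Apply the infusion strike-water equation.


T_strike = (0.41/R)·(T_mash − T_grain) + T_mash
T_strike = (0.41/3.1)·(71.4 − 21.8) + 71.4

77.9600 °C


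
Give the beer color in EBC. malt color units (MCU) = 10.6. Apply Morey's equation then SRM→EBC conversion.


SRM = 1.4922·MCU^0.6859;  EBC = SRM·1.97
SRM = 1.4922·10.6^0.6859 = 7.5350
EBC = 7.5350·1.97

14.8440 EBC


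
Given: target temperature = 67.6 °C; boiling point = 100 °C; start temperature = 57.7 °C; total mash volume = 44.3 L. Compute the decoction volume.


V_dec = V_total·(T_target − T_start)/(T_boil − T_start)
V_dec = 44.3·(67.6 − 57.7)/(100 − 57.7)

10.3681 L


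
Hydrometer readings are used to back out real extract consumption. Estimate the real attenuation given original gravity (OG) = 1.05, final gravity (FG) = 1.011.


AA = (OG−FG)/(OG−1)·100;  RA = AA·0.8192
AA = (1.05 − 1.011)/(1.05 − 1)·100 = 78.0000
RA = 78.0000·0.8192

63.8976 %


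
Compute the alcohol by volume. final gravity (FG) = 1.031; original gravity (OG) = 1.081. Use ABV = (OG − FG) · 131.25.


ABV = (1.081 − 1.031) · 131.25

6.5625 % ABV


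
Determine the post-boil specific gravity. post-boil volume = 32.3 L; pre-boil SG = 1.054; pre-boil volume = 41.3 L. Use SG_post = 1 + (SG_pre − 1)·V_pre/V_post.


pts_pre = (1.054 − 1)·1000 = 54.0000
pts_post = 54.0000·41.3/32.3 = 69.0464
SG_post = 1 + 69.0464/1000

1.0690


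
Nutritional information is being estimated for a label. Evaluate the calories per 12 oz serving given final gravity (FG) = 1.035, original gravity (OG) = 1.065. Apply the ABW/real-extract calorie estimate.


ABW = (OG−FG)·131.25·0.79/FG;  °P = 259 − 259/SG (for OG→OE and FG→AE);  RE = 0.1808·OE + 0.8192·AE;  Cal = (6.9·ABW + 4·(RE−0.1))·FG·3.55
ABW = (1.065 − 1.035)·131.25·0.79/1.035 = 3.0054
OE = 259 − 259/1.065 = 15.8075 °P
AE = 259 − 259/1.035 = 8.7585 °P
RE = 0.1808·15.8075 + 0.8192·8.7585 = 10.0329 °P
Cal = (6.9·3.0054 + 4·(10.0329−0.1))·1.035·3.55

222.1789 kcal


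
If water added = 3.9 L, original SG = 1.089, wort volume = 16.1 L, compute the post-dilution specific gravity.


SG_new = 1 + (SG_old − 1)·V_old/(V_old + V_water)
pts = (1.089 − 1)·1000·16.1/(16.1 + 3.9) = 71.6450
SG_new = 1 + 71.6450/1000

1.0716


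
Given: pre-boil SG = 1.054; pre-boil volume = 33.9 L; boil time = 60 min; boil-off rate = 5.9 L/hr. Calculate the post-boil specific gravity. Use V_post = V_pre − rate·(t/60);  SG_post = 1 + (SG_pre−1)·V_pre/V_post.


V_post = 33.9 − 5.9·(60/60) = 28.0000
SG_post = 1 + (1.054 − 1)·33.9/28.0000

1.0654


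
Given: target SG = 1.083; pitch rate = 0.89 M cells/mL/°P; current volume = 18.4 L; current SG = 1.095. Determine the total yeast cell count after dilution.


V_w = V·((SG_c−1)/(SG_t−1)−1);  °P = 259 − 259/SG_t;  cells = rate·(V+V_w)·°P
V_w = 18.4·((1.095−1)/(1.083−1)−1) = 2.6602
V_final = 18.4 + 2.6602 = 21.0602
°P = 259 − 259/1.083 = 19.8495
cells = 0.89·21.0602·19.8495

372.0512 billion cells


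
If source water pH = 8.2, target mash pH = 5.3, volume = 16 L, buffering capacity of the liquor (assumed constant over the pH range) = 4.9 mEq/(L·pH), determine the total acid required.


acid = buffering capacity · (pH_source − pH_target) · V
acid = 4.9 · (8.2 − 5.3) · 16

227.3600 mEq


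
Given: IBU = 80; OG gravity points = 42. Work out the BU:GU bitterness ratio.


BU:GU = IBU / OG_points
BU:GU = 80 / 42

1.9048


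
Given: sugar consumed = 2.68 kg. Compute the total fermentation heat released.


Q = m_sugar · 590 kJ/kg
Q = 2.68 · 590

1581.2000 kJ


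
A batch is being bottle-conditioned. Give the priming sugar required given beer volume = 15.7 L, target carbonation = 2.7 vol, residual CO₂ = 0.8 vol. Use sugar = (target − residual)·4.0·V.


sugar = (2.7 − 0.8)·4.0·15.7

119.3200 g


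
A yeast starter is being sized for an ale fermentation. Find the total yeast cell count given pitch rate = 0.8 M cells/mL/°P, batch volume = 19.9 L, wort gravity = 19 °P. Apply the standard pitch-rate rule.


cells (billions) = rate · V_L · °P
cells = 0.8 · 19.9 · 19

302.4800 billion cells


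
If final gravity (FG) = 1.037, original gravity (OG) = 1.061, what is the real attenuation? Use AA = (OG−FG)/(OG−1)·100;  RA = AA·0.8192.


AA = (1.061 − 1.037)/(1.061 − 1)·100 = 39.3443
RA = 39.3443·0.8192

32.2308 %


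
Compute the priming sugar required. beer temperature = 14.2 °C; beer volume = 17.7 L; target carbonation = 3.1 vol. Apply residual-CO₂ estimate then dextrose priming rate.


residual = 14.695·(0.01821 + 0.09011·e^(−0.04·T));  sugar = (target − residual)·4.0·V
residual = 14.695·(0.01821 + 0.09011·e^(−0.04·14.2)) = 1.0179
sugar = (3.1 − 1.0179)·4.0·17.7

147.4095 g


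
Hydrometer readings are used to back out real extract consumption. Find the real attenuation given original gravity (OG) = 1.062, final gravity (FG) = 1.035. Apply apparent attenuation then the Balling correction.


AA = (OG−FG)/(OG−1)·100;  RA = AA·0.8192
AA = (1.062 − 1.035)/(1.062 − 1)·100 = 43.5484
RA = 43.5484·0.8192

35.6748 %


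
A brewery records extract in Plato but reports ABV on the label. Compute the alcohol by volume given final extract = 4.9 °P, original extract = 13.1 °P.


SG = 259/(259 − P);  ABV = (OG − FG)·131.25
OG = 259/(259 − 13.1) = 1.0533
FG = 259/(259 − 4.9) = 1.0193
ABV = (1.0533 − 1.0193)·131.25

4.4612 % ABV


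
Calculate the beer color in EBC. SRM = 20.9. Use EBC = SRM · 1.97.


EBC = 20.9 · 1.97

41.1730 EBC


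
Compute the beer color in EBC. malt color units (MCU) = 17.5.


SRM = 1.4922·MCU^0.6859;  EBC = SRM·1.97
SRM = 1.4922·17.5^0.6859 = 10.6274
EBC = 10.6274·1.97

20.9360 EBC


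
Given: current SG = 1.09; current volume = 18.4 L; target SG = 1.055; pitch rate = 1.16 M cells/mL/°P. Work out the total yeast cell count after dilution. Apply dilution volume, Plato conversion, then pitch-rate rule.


V_w = V·((SG_c−1)/(SG_t−1)−1);  °P = 259 − 259/SG_t;  cells = rate·(V+V_w)·°P
V_w = 18.4·((1.09−1)/(1.055−1)−1) = 11.7091
V_final = 18.4 + 11.7091 = 30.1091
°P = 259 − 259/1.055 = 13.5024
cells = 1.16·30.1091·13.5024

471.5911 billion cells


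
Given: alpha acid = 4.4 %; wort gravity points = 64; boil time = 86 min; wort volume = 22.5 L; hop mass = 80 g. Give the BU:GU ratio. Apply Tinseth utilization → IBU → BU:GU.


U = 1.65·0.000125^(GP/1000)·(1−e^(−0.04t))/4.15;  IBU = (α/100)·m·U·1000/V;  BU:GU = IBU/GP
U = 1.65·0.000125^(64/1000)·(1−e^(−0.04·86))/4.15 = 0.2165
IBU = (4.4/100)·80·0.2165·1000/22.5 = 33.8723
BU:GU = 33.8723/64

0.5293


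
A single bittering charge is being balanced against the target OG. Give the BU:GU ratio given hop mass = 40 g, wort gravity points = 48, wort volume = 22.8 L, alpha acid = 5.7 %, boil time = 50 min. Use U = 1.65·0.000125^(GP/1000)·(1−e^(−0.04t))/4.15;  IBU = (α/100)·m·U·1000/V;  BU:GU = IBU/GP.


U = 1.65·0.000125^(48/1000)·(1−e^(−0.04·50))/4.15 = 0.2233
IBU = (5.7/100)·40·0.2233·1000/22.8 = 22.3324
BU:GU = 22.3324/48

0.4653


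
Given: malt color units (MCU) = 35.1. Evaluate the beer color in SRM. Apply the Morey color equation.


SRM = 1.4922 · MCU^0.6859
SRM = 1.4922 · 35.1^0.6859

17.1298 SRM


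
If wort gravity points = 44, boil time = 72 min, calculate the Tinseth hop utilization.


U = 1.65·0.000125^(GP/1000) · (1 − e^(−0.04·t))/4.15
bigness = 1.65·0.000125^(44/1000) = 1.1111
boil_factor = (1 − e^(−0.04·72))/4.15 = 0.2274
U = 1.1111 · 0.2274

0.2527


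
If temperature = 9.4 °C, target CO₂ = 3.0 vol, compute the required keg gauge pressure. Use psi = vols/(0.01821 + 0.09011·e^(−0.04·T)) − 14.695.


psi = 3.0/(0.01821 + 0.09011·e^(−0.04·9.4)) − 14.695

22.7677 psi


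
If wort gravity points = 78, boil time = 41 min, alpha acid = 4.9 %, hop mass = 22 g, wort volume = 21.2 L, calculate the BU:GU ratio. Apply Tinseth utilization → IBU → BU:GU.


U = 1.65·0.000125^(GP/1000)·(1−e^(−0.04t))/4.15;  IBU = (α/100)·m·U·1000/V;  BU:GU = IBU/GP
U = 1.65·0.000125^(78/1000)·(1−e^(−0.04·41))/4.15 = 0.1590
IBU = (4.9/100)·22·0.1590·1000/21.2 = 8.0839
BU:GU = 8.0839/78

0.1036


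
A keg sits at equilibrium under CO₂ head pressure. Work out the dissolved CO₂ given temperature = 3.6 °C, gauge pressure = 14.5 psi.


vols = (P + 14.695)·(0.01821 + 0.09011·e^(−0.04·T))
vols = (14.5 + 14.695)·(0.01821 + 0.09011·e^(−0.04·3.6))

2.8096 volumes


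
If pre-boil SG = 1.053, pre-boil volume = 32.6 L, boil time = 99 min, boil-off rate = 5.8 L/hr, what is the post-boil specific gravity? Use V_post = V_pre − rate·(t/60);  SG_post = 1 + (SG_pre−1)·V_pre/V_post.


V_post = 32.6 − 5.8·(99/60) = 23.0300
SG_post = 1 + (1.053 − 1)·32.6/23.0300

1.0750


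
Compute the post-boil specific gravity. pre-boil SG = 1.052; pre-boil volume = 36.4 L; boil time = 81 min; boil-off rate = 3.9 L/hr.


V_post = V_pre − rate·(t/60);  SG_post = 1 + (SG_pre−1)·V_pre/V_post
V_post = 36.4 − 3.9·(81/60) = 31.1350
SG_post = 1 + (1.052 − 1)·36.4/31.1350

1.0608


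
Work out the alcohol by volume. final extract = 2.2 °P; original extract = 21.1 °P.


SG = 259/(259 − P);  ABV = (OG − FG)·131.25
OG = 259/(259 − 21.1) = 1.0887
FG = 259/(259 − 2.2) = 1.0086
ABV = (1.0887 − 1.0086)·131.25

10.5165 % ABV


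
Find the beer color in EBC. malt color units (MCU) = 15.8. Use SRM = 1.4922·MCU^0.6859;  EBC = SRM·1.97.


SRM = 1.4922·15.8^0.6859 = 9.9080
EBC = 9.9080·1.97

19.5188 EBC


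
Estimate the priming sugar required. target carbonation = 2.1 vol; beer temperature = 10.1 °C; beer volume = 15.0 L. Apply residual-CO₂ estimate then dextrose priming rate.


residual = 14.695·(0.01821 + 0.09011·e^(−0.04·T));  sugar = (target − residual)·4.0·V
residual = 14.695·(0.01821 + 0.09011·e^(−0.04·10.1)) = 1.1517
sugar = (2.1 − 1.1517)·4.0·15.0

56.8999 g


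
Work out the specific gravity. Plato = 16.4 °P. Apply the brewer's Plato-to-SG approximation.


SG = 259/(259 − P)
SG = 259/(259 − 16.4)

1.0676


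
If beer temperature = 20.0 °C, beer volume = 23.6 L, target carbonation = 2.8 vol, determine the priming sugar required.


residual = 14.695·(0.01821 + 0.09011·e^(−0.04·T));  sugar = (target − residual)·4.0·V
residual = 14.695·(0.01821 + 0.09011·e^(−0.04·20.0)) = 0.8626
sugar = (2.8 − 0.8626)·4.0·23.6

182.8922 g


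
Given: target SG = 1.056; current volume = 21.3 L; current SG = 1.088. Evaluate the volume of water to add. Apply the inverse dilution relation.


V_water = V·((SG_curr − 1)/(SG_target − 1) − 1)
V_water = 21.3·((1.088 − 1)/(1.056 − 1) − 1)

12.1714 L


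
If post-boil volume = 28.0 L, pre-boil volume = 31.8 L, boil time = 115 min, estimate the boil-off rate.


rate = (V_pre − V_post) / (t_min/60)
rate = (31.8 − 28.0) / (115/60)

1.9826 L/hr


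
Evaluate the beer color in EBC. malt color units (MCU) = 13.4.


SRM = 1.4922·MCU^0.6859;  EBC = SRM·1.97
SRM = 1.4922·13.4^0.6859 = 8.8493
EBC = 8.8493·1.97

17.4331 EBC


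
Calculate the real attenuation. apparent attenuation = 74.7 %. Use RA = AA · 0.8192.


RA = 74.7 · 0.8192

61.1942 %


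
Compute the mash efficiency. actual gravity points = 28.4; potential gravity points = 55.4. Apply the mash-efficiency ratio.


efficiency = actual / potential × 100
efficiency = 28.4 / 55.4 × 100

51.2635 %


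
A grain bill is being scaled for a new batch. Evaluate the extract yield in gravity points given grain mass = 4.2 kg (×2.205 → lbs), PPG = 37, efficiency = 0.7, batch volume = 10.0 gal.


points = lbs × PPG × eff / vol
lbs = 4.2 × 2.205 = 9.2610
points = 9.2610 × 37 × 0.7 / 10.0

23.9860 points


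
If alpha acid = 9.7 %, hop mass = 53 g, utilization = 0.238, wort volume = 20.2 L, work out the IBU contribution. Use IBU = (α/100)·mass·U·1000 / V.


IBU = (9.7/100)·53·0.238·1000 / 20.2

60.5722 IBU


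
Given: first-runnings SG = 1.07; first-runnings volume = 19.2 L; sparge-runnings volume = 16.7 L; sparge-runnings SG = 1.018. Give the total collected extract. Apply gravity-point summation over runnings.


total = Σ (SG_i − 1)·1000·V_i
first = (1.07 − 1)·1000·19.2 = 1344.0000
sparge = (1.018 − 1)·1000·16.7 = 300.6000
total = 1344.0000 + 300.6000

1644.6000 gravity·L


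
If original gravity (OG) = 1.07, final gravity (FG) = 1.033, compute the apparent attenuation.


AA = (OG − FG)/(OG − 1) · 100
AA = (1.07 − 1.033)/(1.07 − 1) · 100

52.8571 %


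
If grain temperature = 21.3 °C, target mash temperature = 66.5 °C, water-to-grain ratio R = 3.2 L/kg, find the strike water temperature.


T_strike = (0.41/R)·(T_mash − T_grain) + T_mash
T_strike = (0.41/3.2)·(66.5 − 21.3) + 66.5

72.2913 °C
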